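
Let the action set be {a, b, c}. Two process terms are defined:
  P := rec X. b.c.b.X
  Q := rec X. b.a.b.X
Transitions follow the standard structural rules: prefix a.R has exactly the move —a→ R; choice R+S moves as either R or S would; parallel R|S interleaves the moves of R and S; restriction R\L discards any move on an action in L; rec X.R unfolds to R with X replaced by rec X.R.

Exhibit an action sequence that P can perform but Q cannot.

bc

P's transition system — 3 states:
  s0 = rec X. b.c.b.X | =b=> s1
  s1 = c.b.(rec X. b.c.b.X) | =c=> s2
  s2 = b.(rec X. b.c.b.X) | =b=> s0
Q's transition system — 3 states:
  t0 = rec X. b.a.b.X | =b=> t1
  t1 = a.b.(rec X. b.a.b.X) | =a=> t2
  t2 = b.(rec X. b.a.b.X) | =b=> t0
Run σ = ⟨bc⟩ on P: start {s0}
  [1] b ⇒ {s1}
  [2] c ⇒ {s2}
  ✓ P
Run σ = ⟨bc⟩ on Q: start {t0}
  [1] b ⇒ {t1}
  [2] c ⇒ ∅  — Q cannot continue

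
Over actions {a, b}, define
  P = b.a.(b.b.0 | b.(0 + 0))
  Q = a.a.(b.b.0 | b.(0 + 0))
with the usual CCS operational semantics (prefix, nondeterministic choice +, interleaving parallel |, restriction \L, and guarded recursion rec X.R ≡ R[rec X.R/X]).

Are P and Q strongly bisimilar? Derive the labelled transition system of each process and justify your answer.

NO

P's transition system — 8 states:
  m0 = b.a.(b.b.0 | b.(0 + 0)) | --b--▸ m1
  m1 = a.(b.b.0 | b.(0 + 0)) | --a--▸ m2
  m2 = b.b.0 | b.(0 + 0) | --b--▸ m3, --b--▸ m4
  m3 = b.0 | b.(0 + 0) | --b--▸ m5, --b--▸ m6
  m4 = b.b.0 | (0 + 0) | --b--▸ m6
  m5 = 0 | b.(0 + 0) | --b--▸ m7
  m6 = b.0 | (0 + 0) | --b--▸ m7
  m7 = 0 | (0 + 0) | deadlocked
Q's transition system — 8 states:
  n0 = a.a.(b.b.0 | b.(0 + 0)) | --a--▸ n1
  n1 = a.(b.b.0 | b.(0 + 0)) | --a--▸ n2
  n2 = b.b.0 | b.(0 + 0) | --b--▸ n3, --b--▸ n4
  n3 = b.0 | b.(0 + 0) | --b--▸ n5, --b--▸ n6
  n4 = b.b.0 | (0 + 0) | --b--▸ n6
  n5 = 0 | b.(0 + 0) | --b--▸ n7
  n6 = b.0 | (0 + 0) | --b--▸ n7
  n7 = 0 | (0 + 0) | deadlocked
Bisimilarity quotient blocks:
  B0 = {m0}
  B1 = {m1, n1}
  B2 = {m2, n2}
  B3 = {m3, m4, n3, n4}
  B4 = {m5, m6, n5, n6}
  B5 = {m7, n7}
  B6 = {n0}
m0 ∈ B0, n0 ∈ B6 → different blocks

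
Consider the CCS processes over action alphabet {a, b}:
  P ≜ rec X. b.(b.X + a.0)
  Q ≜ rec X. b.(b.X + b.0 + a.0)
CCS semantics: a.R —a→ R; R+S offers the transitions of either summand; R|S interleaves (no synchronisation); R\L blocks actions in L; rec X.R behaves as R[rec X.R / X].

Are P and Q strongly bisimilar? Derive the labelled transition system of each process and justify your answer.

Reachable graph of P (3 states):
  m0 = rec X. b.(b.X + a.0) :: —b→ m1
  m1 = b.(rec X. b.(b.X + a.0)) + a.0 :: —a→ m2, —b→ m0
  m2 = 0 :: (no moves)
Reachable graph of Q (3 states):
  n0 = rec X. b.(b.X + b.0 + a.0) :: —b→ n1
  n1 = b.(rec X. b.(b.X + b.0 + a.0)) + b.0 + a.0 :: —a→ n2, —b→ n0, —b→ n2
  n2 = 0 :: (no moves)
Bisimilarity quotient blocks:
  B0 = {m0}
  B1 = {m1}
  B2 = {m2, n2}
  B3 = {n0}
  B4 = {n1}
m0 ∈ B0, n0 ∈ B3 → different blocks

NO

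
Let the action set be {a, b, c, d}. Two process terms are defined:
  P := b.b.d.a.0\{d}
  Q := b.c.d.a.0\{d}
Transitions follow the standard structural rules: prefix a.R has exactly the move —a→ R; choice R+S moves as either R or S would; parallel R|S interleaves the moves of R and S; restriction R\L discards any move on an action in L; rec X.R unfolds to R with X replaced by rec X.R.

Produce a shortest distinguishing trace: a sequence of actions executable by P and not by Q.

LTS(P): 5 reachable states
  p0 = b.b.d.a.0\{d} has moves ··b··> p1
  p1 = b.d.a.0\{d} has moves ··b··> p2
  p2 = d.a.0\{d} has moves ··d··> p3
  p3 = a.0\{d} has moves ··a··> p4
  p4 = 0\{d} has moves deadlocked
LTS(Q): 5 reachable states
  q0 = b.c.d.a.0\{d} has moves ··b··> q1
  q1 = c.d.a.0\{d} has moves ··c··> q2
  q2 = d.a.0\{d} has moves ··d··> q3
  q3 = a.0\{d} has moves ··a··> q4
  q4 = 0\{d} has moves deadlocked
Executing bb from P (initial set {p0}):
  after b @ step 1: {p1}
  after b @ step 2: {p2}
  P completes σ.
Executing bb from Q (initial set {q0}):
  after b @ step 1: {q1}
  after b @ step 2: ∅  — Q cannot continue

bb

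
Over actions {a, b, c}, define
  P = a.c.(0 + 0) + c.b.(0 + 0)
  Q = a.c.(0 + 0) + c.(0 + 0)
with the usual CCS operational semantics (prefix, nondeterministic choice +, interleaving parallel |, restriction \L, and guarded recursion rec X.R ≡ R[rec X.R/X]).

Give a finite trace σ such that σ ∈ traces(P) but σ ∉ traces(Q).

LTS(P): 4 reachable states
  u0 = a.c.(0 + 0) + c.b.(0 + 0) | -a-> u1, -c-> u2
  u1 = c.(0 + 0) | -c-> u3
  u2 = b.(0 + 0) | -b-> u3
  u3 = 0 + 0 | stopped
LTS(Q): 3 reachable states
  v0 = a.c.(0 + 0) + c.(0 + 0) | -a-> v1, -c-> v2
  v1 = c.(0 + 0) | -c-> v2
  v2 = 0 + 0 | stopped
Executing cb from P (initial set {u0}):
  [1] c ⇒ {u2}
  [2] b ⇒ {u3}
  — P admits the full trace.
Executing cb from Q (initial set {v0}):
  [1] c ⇒ {v2}
  [2] b ⇒ ∅ (Q stuck)

cb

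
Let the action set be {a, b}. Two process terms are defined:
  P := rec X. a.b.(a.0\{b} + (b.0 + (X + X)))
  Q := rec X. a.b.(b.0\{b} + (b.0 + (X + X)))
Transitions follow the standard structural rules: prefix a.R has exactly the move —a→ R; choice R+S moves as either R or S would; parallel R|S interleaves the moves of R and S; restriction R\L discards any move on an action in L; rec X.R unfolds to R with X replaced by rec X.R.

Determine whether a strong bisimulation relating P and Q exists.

NO

Reachable graph of P (5 states):
  s0 = rec X. a.b.(a.0\{b} + (b.0 + (X + X))) ⊢ —a→ s1
  s1 = b.(a.0\{b} + (b.0 + ((rec X. a.b.(a.0\{b} + (b.0 + (X + X)))) + (rec X. a.b.(a.0\{b} + (b.0 + (X + X))))))) ⊢ —b→ s2
  s2 = a.0\{b} + (b.0 + ((rec X. a.b.(a.0\{b} + (b.0 + (X + X)))) + (rec X. a.b.(a.0\{b} + (b.0 + (X + X)))))) ⊢ —a→ s1, —a→ s3, —b→ s4
  s3 = 0\{b} ⊢ deadlocked
  s4 = 0 ⊢ deadlocked
Reachable graph of Q (5 states):
  t0 = rec X. a.b.(b.0\{b} + (b.0 + (X + X))) ⊢ —a→ t1
  t1 = b.(b.0\{b} + (b.0 + ((rec X. a.b.(b.0\{b} + (b.0 + (X + X)))) + (rec X. a.b.(b.0\{b} + (b.0 + (X + X))))))) ⊢ —b→ t2
  t2 = b.0\{b} + (b.0 + ((rec X. a.b.(b.0\{b} + (b.0 + (X + X)))) + (rec X. a.b.(b.0\{b} + (b.0 + (X + X)))))) ⊢ —a→ t1, —b→ t3, —b→ t4
  t3 = 0 ⊢ deadlocked
  t4 = 0\{b} ⊢ deadlocked
Coarsest stable partition (strong bisimilarity classes):
  B0 = {s0}
  B1 = {s1}
  B2 = {s2}
  B3 = {s3, s4, t3, t4}
  B4 = {t0}
  B5 = {t1}
  B6 = {t2}
s0 ∈ B0, t0 ∈ B4 → different blocks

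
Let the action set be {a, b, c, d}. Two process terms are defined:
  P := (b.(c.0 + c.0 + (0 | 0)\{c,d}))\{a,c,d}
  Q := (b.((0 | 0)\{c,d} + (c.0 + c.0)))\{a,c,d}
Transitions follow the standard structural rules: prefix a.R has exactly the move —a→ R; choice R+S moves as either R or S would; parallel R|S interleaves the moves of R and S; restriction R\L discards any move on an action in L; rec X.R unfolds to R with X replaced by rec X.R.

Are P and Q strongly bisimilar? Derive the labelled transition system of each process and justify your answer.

bisimilar

LTS(P): 2 reachable states
  s0 = (b.(c.0 + c.0 + (0 | 0)\{c,d}))\{a,c,d} ⊢ —b→ s1
  s1 = (c.0 + c.0 + (0 | 0)\{c,d})\{a,c,d} ⊢ stopped
LTS(Q): 2 reachable states
  t0 = (b.((0 | 0)\{c,d} + (c.0 + c.0)))\{a,c,d} ⊢ —b→ t1
  t1 = ((0 | 0)\{c,d} + (c.0 + c.0))\{a,c,d} ⊢ stopped
Bisimilarity quotient blocks:
  B0 = {s0, t0}
  B1 = {s1, t1}
s0 ∈ B0, t0 ∈ B0 → same block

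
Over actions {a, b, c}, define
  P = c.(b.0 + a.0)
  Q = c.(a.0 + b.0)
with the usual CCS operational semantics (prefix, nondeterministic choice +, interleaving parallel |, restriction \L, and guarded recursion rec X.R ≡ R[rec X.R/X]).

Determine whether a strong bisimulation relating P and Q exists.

P's transition system — 3 states:
  m0 = c.(b.0 + a.0) :: --c--▸ m1
  m1 = b.0 + a.0 :: --a--▸ m2, --b--▸ m2
  m2 = 0 :: ·
Q's transition system — 3 states:
  n0 = c.(a.0 + b.0) :: --c--▸ n1
  n1 = a.0 + b.0 :: --a--▸ n2, --b--▸ n2
  n2 = 0 :: ·
Coarsest stable partition (strong bisimilarity classes):
  B0 = {m0, n0}
  B1 = {m1, n1}
  B2 = {m2, n2}
m0 ∈ B0, n0 ∈ B0 → same block

P ~ Q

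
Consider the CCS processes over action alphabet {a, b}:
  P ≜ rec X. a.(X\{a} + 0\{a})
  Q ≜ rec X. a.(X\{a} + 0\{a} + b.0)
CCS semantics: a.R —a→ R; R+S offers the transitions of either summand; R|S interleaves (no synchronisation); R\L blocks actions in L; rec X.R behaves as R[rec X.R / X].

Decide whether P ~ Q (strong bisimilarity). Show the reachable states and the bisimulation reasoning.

not bisimilar

Reachable graph of P (2 states):
  p0 = rec X. a.(X\{a} + 0\{a}) has moves —a→ p1
  p1 = (rec X. a.(X\{a} + 0\{a}))\{a} + 0\{a} has moves (no moves)
Reachable graph of Q (3 states):
  q0 = rec X. a.(X\{a} + 0\{a} + b.0) has moves —a→ q1
  q1 = (rec X. a.(X\{a} + 0\{a} + b.0))\{a} + 0\{a} + b.0 has moves —b→ q2
  q2 = 0 has moves (no moves)
Bisimilarity quotient blocks:
  B0 = {p0}
  B1 = {p1, q2}
  B2 = {q0}
  B3 = {q1}
p0 ∈ B0, q0 ∈ B2 → different blocks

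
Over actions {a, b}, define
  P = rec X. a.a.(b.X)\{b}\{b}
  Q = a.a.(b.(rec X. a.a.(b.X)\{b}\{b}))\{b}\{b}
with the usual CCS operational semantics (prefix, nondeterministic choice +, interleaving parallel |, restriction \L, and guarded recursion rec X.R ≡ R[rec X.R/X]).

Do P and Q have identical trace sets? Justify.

YES

Reachable graph of P (3 states):
  u0 = rec X. a.a.(b.X)\{b}\{b} → --a--▸ u1
  u1 = a.(b.(rec X. a.a.(b.X)\{b}\{b}))\{b}\{b} → --a--▸ u2
  u2 = (b.(rec X. a.a.(b.X)\{b}\{b}))\{b}\{b} → ·
Reachable graph of Q (3 states):
  v0 = a.a.(b.(rec X. a.a.(b.X)\{b}\{b}))\{b}\{b} → --a--▸ v1
  v1 = a.(b.(rec X. a.a.(b.X)\{b}\{b}))\{b}\{b} → --a--▸ v2
  v2 = (b.(rec X. a.a.(b.X)\{b}\{b}))\{b}\{b} → ·
Bisimilarity quotient blocks:
  B0 = {u0, v0}
  B1 = {u1, v1}
  B2 = {u2, v2}
u0 ∈ B0, v0 ∈ B0 → same block
Bisimilar ⇒ trace-equivalent.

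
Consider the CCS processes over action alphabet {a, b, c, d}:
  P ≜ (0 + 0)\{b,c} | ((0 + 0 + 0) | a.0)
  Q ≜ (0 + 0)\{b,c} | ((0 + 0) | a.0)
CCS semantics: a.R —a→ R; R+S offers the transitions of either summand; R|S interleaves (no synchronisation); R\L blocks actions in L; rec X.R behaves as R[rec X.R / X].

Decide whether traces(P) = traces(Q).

P's transition system — 2 states:
  m0 = (0 + 0)\{b,c} | ((0 + 0 + 0) | a.0) has moves =a=> m1
  m1 = (0 + 0)\{b,c} | ((0 + 0 + 0) | 0) has moves (no moves)
Q's transition system — 2 states:
  n0 = (0 + 0)\{b,c} | ((0 + 0) | a.0) has moves =a=> n1
  n1 = (0 + 0)\{b,c} | ((0 + 0) | 0) has moves (no moves)
Partition-refinement fixed point:
  B0 = {m0, n0}
  B1 = {m1, n1}
m0 ∈ B0, n0 ∈ B0 → same block
Bisimilar ⇒ trace-equivalent.

trace-equivalent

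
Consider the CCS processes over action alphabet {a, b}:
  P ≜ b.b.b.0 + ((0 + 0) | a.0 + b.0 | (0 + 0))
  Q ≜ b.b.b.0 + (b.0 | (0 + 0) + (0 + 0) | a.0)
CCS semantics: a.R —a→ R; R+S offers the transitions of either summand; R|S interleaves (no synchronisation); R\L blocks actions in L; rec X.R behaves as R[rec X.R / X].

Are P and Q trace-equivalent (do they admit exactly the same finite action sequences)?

traces(P) = traces(Q)

LTS(P): 6 reachable states
  u0 = b.b.b.0 + ((0 + 0) | a.0 + b.0 | (0 + 0)) ⊢ --a--▸ u1, --b--▸ u2, --b--▸ u3
  u1 = (0 + 0) | 0 ⊢ ·
  u2 = 0 | (0 + 0) ⊢ ·
  u3 = b.b.0 ⊢ --b--▸ u4
  u4 = b.0 ⊢ --b--▸ u5
  u5 = 0 ⊢ ·
LTS(Q): 6 reachable states
  v0 = b.b.b.0 + (b.0 | (0 + 0) + (0 + 0) | a.0) ⊢ --a--▸ v1, --b--▸ v2, --b--▸ v3
  v1 = (0 + 0) | 0 ⊢ ·
  v2 = 0 | (0 + 0) ⊢ ·
  v3 = b.b.0 ⊢ --b--▸ v4
  v4 = b.0 ⊢ --b--▸ v5
  v5 = 0 ⊢ ·
Coarsest stable partition (strong bisimilarity classes):
  B0 = {u0, v0}
  B1 = {u3, v3}
  B2 = {u4, v4}
  B3 = {u1, u2, u5, v1, v2, v5}
u0 ∈ B0, v0 ∈ B0 → same block
Bisimilar ⇒ trace-equivalent.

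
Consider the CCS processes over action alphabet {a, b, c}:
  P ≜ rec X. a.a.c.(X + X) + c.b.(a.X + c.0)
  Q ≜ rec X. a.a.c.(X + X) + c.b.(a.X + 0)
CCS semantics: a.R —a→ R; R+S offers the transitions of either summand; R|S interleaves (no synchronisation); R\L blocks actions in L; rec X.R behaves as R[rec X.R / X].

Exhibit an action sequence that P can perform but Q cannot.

LTS(P): 7 reachable states
  p0 = rec X. a.a.c.(X + X) + c.b.(a.X + c.0) → =a=> p1, =c=> p2
  p1 = a.c.((rec X. a.a.c.(X + X) + c.b.(a.X + c.0)) + (rec X. a.a.c.(X + X) + c.b.(a.X + c.0))) → =a=> p3
  p2 = b.(a.(rec X. a.a.c.(X + X) + c.b.(a.X + c.0)) + c.0) → =b=> p4
  p3 = c.((rec X. a.a.c.(X + X) + c.b.(a.X + c.0)) + (rec X. a.a.c.(X + X) + c.b.(a.X + c.0))) → =c=> p5
  p4 = a.(rec X. a.a.c.(X + X) + c.b.(a.X + c.0)) + c.0 → =a=> p0, =c=> p6
  p5 = (rec X. a.a.c.(X + X) + c.b.(a.X + c.0)) + (rec X. a.a.c.(X + X) + c.b.(a.X + c.0)) → =a=> p1, =c=> p2
  p6 = 0 → stopped
LTS(Q): 6 reachable states
  q0 = rec X. a.a.c.(X + X) + c.b.(a.X + 0) → =a=> q1, =c=> q2
  q1 = a.c.((rec X. a.a.c.(X + X) + c.b.(a.X + 0)) + (rec X. a.a.c.(X + X) + c.b.(a.X + 0))) → =a=> q3
  q2 = b.(a.(rec X. a.a.c.(X + X) + c.b.(a.X + 0)) + 0) → =b=> q4
  q3 = c.((rec X. a.a.c.(X + X) + c.b.(a.X + 0)) + (rec X. a.a.c.(X + X) + c.b.(a.X + 0))) → =c=> q5
  q4 = a.(rec X. a.a.c.(X + X) + c.b.(a.X + 0)) + 0 → =a=> q0
  q5 = (rec X. a.a.c.(X + X) + c.b.(a.X + 0)) + (rec X. a.a.c.(X + X) + c.b.(a.X + 0)) → =a=> q1, =c=> q2
Trace ⟨cbc⟩ through P, begin at {p0}:
  after c @ step 1: {p2}
  after b @ step 2: {p4}
  after c @ step 3: {p6}
  P completes σ.
Trace ⟨cbc⟩ through Q, begin at {q0}:
  after c @ step 1: {q2}
  after b @ step 2: {q4}
  after c @ step 3: ∅ (Q stuck)

cbc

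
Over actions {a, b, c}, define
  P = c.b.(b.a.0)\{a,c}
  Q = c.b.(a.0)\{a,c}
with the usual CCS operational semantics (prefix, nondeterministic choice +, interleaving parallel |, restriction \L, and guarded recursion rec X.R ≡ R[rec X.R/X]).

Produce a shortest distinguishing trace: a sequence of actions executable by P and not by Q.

P's transition system — 4 states:
  m0 = c.b.(b.a.0)\{a,c} ⊢ =c=> m1
  m1 = b.(b.a.0)\{a,c} ⊢ =b=> m2
  m2 = (b.a.0)\{a,c} ⊢ =b=> m3
  m3 = (a.0)\{a,c} ⊢ (no moves)
Q's transition system — 3 states:
  n0 = c.b.(a.0)\{a,c} ⊢ =c=> n1
  n1 = b.(a.0)\{a,c} ⊢ =b=> n2
  n2 = (a.0)\{a,c} ⊢ (no moves)
Trace ⟨cbb⟩ through P, begin at {m0}:
  step 1 (c): {m1}
  step 2 (b): {m2}
  step 3 (b): {m3}
  — P admits the full trace.
Trace ⟨cbb⟩ through Q, begin at {n0}:
  step 1 (c): {n1}
  step 2 (b): {n2}
  step 3 (b): ∅ (Q stuck)

cbb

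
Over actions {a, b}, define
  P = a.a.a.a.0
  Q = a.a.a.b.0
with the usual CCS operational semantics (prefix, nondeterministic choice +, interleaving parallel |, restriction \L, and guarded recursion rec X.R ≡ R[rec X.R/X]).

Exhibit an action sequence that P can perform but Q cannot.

P's transition system — 5 states:
  m0 = a.a.a.a.0 ⊢ ··a··> m1
  m1 = a.a.a.0 ⊢ ··a··> m2
  m2 = a.a.0 ⊢ ··a··> m3
  m3 = a.0 ⊢ ··a··> m4
  m4 = 0 ⊢ deadlocked
Q's transition system — 5 states:
  n0 = a.a.a.b.0 ⊢ ··a··> n1
  n1 = a.a.b.0 ⊢ ··a··> n2
  n2 = a.b.0 ⊢ ··a··> n3
  n3 = b.0 ⊢ ··b··> n4
  n4 = 0 ⊢ deadlocked
Executing aaaa from P (initial set {m0}):
  [1] a ⇒ {m1}
  [2] a ⇒ {m2}
  [3] a ⇒ {m3}
  [4] a ⇒ {m4}
  ✓ P
Executing aaaa from Q (initial set {n0}):
  [1] a ⇒ {n1}
  [2] a ⇒ {n2}
  [3] a ⇒ {n3}
  [4] a ⇒ ∅ (Q stuck)

aaaa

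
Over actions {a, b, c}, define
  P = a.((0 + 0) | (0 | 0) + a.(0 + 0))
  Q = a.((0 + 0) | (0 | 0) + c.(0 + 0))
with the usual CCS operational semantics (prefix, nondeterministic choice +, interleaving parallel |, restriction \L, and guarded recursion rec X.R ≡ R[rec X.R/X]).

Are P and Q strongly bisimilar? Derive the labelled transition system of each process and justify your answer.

P's transition system — 3 states:
  s0 = a.((0 + 0) | (0 | 0) + a.(0 + 0)) | =a=> s1
  s1 = (0 + 0) | (0 | 0) + a.(0 + 0) | =a=> s2
  s2 = 0 + 0 | ·
Q's transition system — 3 states:
  t0 = a.((0 + 0) | (0 | 0) + c.(0 + 0)) | =a=> t1
  t1 = (0 + 0) | (0 | 0) + c.(0 + 0) | =c=> t2
  t2 = 0 + 0 | ·
Coarsest stable partition (strong bisimilarity classes):
  B0 = {s0}
  B1 = {s1}
  B2 = {s2, t2}
  B3 = {t0}
  B4 = {t1}
s0 ∈ B0, t0 ∈ B3 → different blocks

NO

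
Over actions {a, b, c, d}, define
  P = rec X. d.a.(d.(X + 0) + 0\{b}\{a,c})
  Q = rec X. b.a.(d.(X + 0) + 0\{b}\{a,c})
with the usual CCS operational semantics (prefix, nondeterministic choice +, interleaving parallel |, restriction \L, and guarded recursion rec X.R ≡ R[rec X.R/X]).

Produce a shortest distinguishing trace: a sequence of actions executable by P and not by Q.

Reachable graph of P (4 states):
  p0 = rec X. d.a.(d.(X + 0) + 0\{b}\{a,c}) → =d=> p1
  p1 = a.(d.((rec X. d.a.(d.(X + 0) + 0\{b}\{a,c})) + 0) + 0\{b}\{a,c}) → =a=> p2
  p2 = d.((rec X. d.a.(d.(X + 0) + 0\{b}\{a,c})) + 0) + 0\{b}\{a,c} → =d=> p3
  p3 = (rec X. d.a.(d.(X + 0) + 0\{b}\{a,c})) + 0 → =d=> p1
Reachable graph of Q (4 states):
  q0 = rec X. b.a.(d.(X + 0) + 0\{b}\{a,c}) → =b=> q1
  q1 = a.(d.((rec X. b.a.(d.(X + 0) + 0\{b}\{a,c})) + 0) + 0\{b}\{a,c}) → =a=> q2
  q2 = d.((rec X. b.a.(d.(X + 0) + 0\{b}\{a,c})) + 0) + 0\{b}\{a,c} → =d=> q3
  q3 = (rec X. b.a.(d.(X + 0) + 0\{b}\{a,c})) + 0 → =b=> q1
Run σ = ⟨d⟩ on P: start {p0}
  after d @ step 1: {p1}
  ✓ P
Run σ = ⟨d⟩ on Q: start {q0}
  after d @ step 1: ∅  — Q cannot continue

d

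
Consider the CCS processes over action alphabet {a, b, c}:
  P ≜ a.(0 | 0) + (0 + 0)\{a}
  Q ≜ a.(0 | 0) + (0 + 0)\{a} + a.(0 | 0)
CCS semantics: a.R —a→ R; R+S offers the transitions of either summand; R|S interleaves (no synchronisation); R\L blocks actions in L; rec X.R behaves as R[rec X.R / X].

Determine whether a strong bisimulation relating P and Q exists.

YES

LTS(P): 2 reachable states
  m0 = a.(0 | 0) + (0 + 0)\{a} :: —a→ m1
  m1 = 0 | 0 :: (no moves)
LTS(Q): 2 reachable states
  n0 = a.(0 | 0) + (0 + 0)\{a} + a.(0 | 0) :: —a→ n1
  n1 = 0 | 0 :: (no moves)
Bisimilarity quotient blocks:
  B0 = {m0, n0}
  B1 = {m1, n1}
m0 ∈ B0, n0 ∈ B0 → same block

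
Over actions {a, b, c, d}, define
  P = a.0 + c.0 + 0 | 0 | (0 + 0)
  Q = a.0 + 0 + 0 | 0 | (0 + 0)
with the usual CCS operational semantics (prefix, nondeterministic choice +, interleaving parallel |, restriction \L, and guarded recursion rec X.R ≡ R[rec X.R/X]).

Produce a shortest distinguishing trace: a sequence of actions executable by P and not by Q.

c

P's transition system — 2 states:
  m0 = a.0 + c.0 + 0 | 0 | (0 + 0) → -a-> m1, -c-> m1
  m1 = 0 → deadlocked
Q's transition system — 2 states:
  n0 = a.0 + 0 + 0 | 0 | (0 + 0) → -a-> n1
  n1 = 0 → deadlocked
Executing c from P (initial set {m0}):
  after c @ step 1: {m1}
  ✓ P
Executing c from Q (initial set {n0}):
  after c @ step 1: no successor for Q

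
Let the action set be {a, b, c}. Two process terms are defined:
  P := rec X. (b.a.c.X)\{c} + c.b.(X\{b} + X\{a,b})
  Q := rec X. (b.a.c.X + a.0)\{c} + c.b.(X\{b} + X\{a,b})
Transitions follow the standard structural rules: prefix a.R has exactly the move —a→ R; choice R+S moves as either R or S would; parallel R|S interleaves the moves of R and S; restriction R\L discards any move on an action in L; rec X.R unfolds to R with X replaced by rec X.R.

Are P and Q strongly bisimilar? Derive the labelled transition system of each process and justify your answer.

LTS(P): 7 reachable states
  u0 = rec X. (b.a.c.X)\{c} + c.b.(X\{b} + X\{a,b}) :: --b--▸ u1, --c--▸ u2
  u1 = (a.c.(rec X. (b.a.c.X)\{c} + c.b.(X\{b} + X\{a,b})))\{c} :: --a--▸ u3
  u2 = b.((rec X. (b.a.c.X)\{c} + c.b.(X\{b} + X\{a,b}))\{b} + (rec X. (b.a.c.X)\{c} + c.b.(X\{b} + X\{a,b}))\{a,b}) :: --b--▸ u4
  u3 = (c.(rec X. (b.a.c.X)\{c} + c.b.(X\{b} + X\{a,b})))\{c} :: stopped
  u4 = (rec X. (b.a.c.X)\{c} + c.b.(X\{b} + X\{a,b}))\{b} + (rec X. (b.a.c.X)\{c} + c.b.(X\{b} + X\{a,b}))\{a,b} :: --c--▸ u5, --c--▸ u6
  u5 = (b.((rec X. (b.a.c.X)\{c} + c.b.(X\{b} + X\{a,b}))\{b} + (rec X. (b.a.c.X)\{c} + c.b.(X\{b} + X\{a,b}))\{a,b}))\{a,b} :: stopped
  u6 = (b.((rec X. (b.a.c.X)\{c} + c.b.(X\{b} + X\{a,b}))\{b} + (rec X. (b.a.c.X)\{c} + c.b.(X\{b} + X\{a,b}))\{a,b}))\{b} :: stopped
LTS(Q): 9 reachable states
  v0 = rec X. (b.a.c.X + a.0)\{c} + c.b.(X\{b} + X\{a,b}) :: --a--▸ v1, --b--▸ v2, --c--▸ v3
  v1 = 0\{c} :: stopped
  v2 = (a.c.(rec X. (b.a.c.X + a.0)\{c} + c.b.(X\{b} + X\{a,b})))\{c} :: --a--▸ v4
  v3 = b.((rec X. (b.a.c.X + a.0)\{c} + c.b.(X\{b} + X\{a,b}))\{b} + (rec X. (b.a.c.X + a.0)\{c} + c.b.(X\{b} + X\{a,b}))\{a,b}) :: --b--▸ v5
  v4 = (c.(rec X. (b.a.c.X + a.0)\{c} + c.b.(X\{b} + X\{a,b})))\{c} :: stopped
  v5 = (rec X. (b.a.c.X + a.0)\{c} + c.b.(X\{b} + X\{a,b}))\{b} + (rec X. (b.a.c.X + a.0)\{c} + c.b.(X\{b} + X\{a,b}))\{a,b} :: --a--▸ v6, --c--▸ v7, --c--▸ v8
  v6 = 0\{c}\{b} :: stopped
  v7 = (b.((rec X. (b.a.c.X + a.0)\{c} + c.b.(X\{b} + X\{a,b}))\{b} + (rec X. (b.a.c.X + a.0)\{c} + c.b.(X\{b} + X\{a,b}))\{a,b}))\{a,b} :: stopped
  v8 = (b.((rec X. (b.a.c.X + a.0)\{c} + c.b.(X\{b} + X\{a,b}))\{b} + (rec X. (b.a.c.X + a.0)\{c} + c.b.(X\{b} + X\{a,b}))\{a,b}))\{b} :: stopped
Bisimilarity quotient blocks:
  B0 = {u0}
  B1 = {u1, v2}
  B2 = {u3, u5, u6, v1, v4, v6, v7, v8}
  B3 = {u2}
  B4 = {u4}
  B5 = {v0}
  B6 = {v3}
  B7 = {v5}
u0 ∈ B0, v0 ∈ B5 → different blocks

not bisimilar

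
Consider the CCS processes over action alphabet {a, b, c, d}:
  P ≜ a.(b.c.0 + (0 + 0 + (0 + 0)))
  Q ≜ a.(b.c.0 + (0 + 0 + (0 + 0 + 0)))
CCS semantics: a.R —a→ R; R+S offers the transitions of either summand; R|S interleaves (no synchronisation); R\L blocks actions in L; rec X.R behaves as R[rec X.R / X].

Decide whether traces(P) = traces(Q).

LTS(P): 4 reachable states
  m0 = a.(b.c.0 + (0 + 0 + (0 + 0))) has moves ··a··> m1
  m1 = b.c.0 + (0 + 0 + (0 + 0)) has moves ··b··> m2
  m2 = c.0 has moves ··c··> m3
  m3 = 0 has moves deadlocked
LTS(Q): 4 reachable states
  n0 = a.(b.c.0 + (0 + 0 + (0 + 0 + 0))) has moves ··a··> n1
  n1 = b.c.0 + (0 + 0 + (0 + 0 + 0)) has moves ··b··> n2
  n2 = c.0 has moves ··c··> n3
  n3 = 0 has moves deadlocked
Partition-refinement fixed point:
  B0 = {m0, n0}
  B1 = {m1, n1}
  B2 = {m2, n2}
  B3 = {m3, n3}
m0 ∈ B0, n0 ∈ B0 → same block
Bisimilar ⇒ trace-equivalent.

traces(P) = traces(Q)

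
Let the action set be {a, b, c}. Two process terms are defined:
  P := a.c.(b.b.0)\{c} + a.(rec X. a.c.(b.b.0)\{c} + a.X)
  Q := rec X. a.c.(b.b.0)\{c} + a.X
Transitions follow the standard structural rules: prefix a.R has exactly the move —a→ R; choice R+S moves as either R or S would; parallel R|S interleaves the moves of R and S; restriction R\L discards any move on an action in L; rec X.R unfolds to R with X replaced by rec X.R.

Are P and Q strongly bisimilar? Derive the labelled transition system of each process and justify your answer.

LTS(P): 6 reachable states
  p0 = a.c.(b.b.0)\{c} + a.(rec X. a.c.(b.b.0)\{c} + a.X) has moves --a--▸ p1, --a--▸ p2
  p1 = c.(b.b.0)\{c} has moves --c--▸ p3
  p2 = rec X. a.c.(b.b.0)\{c} + a.X has moves --a--▸ p1, --a--▸ p2
  p3 = (b.b.0)\{c} has moves --b--▸ p4
  p4 = (b.0)\{c} has moves --b--▸ p5
  p5 = 0\{c} has moves (no moves)
LTS(Q): 5 reachable states
  q0 = rec X. a.c.(b.b.0)\{c} + a.X has moves --a--▸ q0, --a--▸ q1
  q1 = c.(b.b.0)\{c} has moves --c--▸ q2
  q2 = (b.b.0)\{c} has moves --b--▸ q3
  q3 = (b.0)\{c} has moves --b--▸ q4
  q4 = 0\{c} has moves (no moves)
Coarsest stable partition (strong bisimilarity classes):
  B0 = {p0, p2, q0}
  B1 = {p1, q1}
  B2 = {p3, q2}
  B3 = {p4, q3}
  B4 = {p5, q4}
p0 ∈ B0, q0 ∈ B0 → same block

YES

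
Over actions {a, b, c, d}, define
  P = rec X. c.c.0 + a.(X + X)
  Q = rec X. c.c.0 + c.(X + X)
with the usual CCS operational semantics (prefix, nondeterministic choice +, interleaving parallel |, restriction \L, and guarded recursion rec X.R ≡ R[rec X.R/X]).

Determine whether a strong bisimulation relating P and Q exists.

P's transition system — 4 states:
  m0 = rec X. c.c.0 + a.(X + X) has moves -a-> m1, -c-> m2
  m1 = (rec X. c.c.0 + a.(X + X)) + (rec X. c.c.0 + a.(X + X)) has moves -a-> m1, -c-> m2
  m2 = c.0 has moves -c-> m3
  m3 = 0 has moves (no moves)
Q's transition system — 4 states:
  n0 = rec X. c.c.0 + c.(X + X) has moves -c-> n1, -c-> n2
  n1 = (rec X. c.c.0 + c.(X + X)) + (rec X. c.c.0 + c.(X + X)) has moves -c-> n1, -c-> n2
  n2 = c.0 has moves -c-> n3
  n3 = 0 has moves (no moves)
Coarsest stable partition (strong bisimilarity classes):
  B0 = {m0, m1}
  B1 = {m2, n2}
  B2 = {m3, n3}
  B3 = {n0, n1}
m0 ∈ B0, n0 ∈ B3 → different blocks

P ≁ Q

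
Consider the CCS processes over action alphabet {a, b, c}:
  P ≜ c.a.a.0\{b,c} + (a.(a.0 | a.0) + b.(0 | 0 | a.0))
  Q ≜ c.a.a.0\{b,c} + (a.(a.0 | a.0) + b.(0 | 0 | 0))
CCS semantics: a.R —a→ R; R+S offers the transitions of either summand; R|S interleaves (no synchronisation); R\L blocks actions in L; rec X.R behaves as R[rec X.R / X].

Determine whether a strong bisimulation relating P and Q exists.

LTS(P): 10 reachable states
  m0 = c.a.a.0\{b,c} + (a.(a.0 | a.0) + b.(0 | 0 | a.0)) → --a--▸ m1, --b--▸ m2, --c--▸ m3
  m1 = a.0 | a.0 → --a--▸ m4, --a--▸ m5
  m2 = 0 | 0 | a.0 → --a--▸ m6
  m3 = a.a.0\{b,c} → --a--▸ m7
  m4 = 0 | a.0 → --a--▸ m8
  m5 = a.0 | 0 → --a--▸ m8
  m6 = 0 | 0 | 0 → stopped
  m7 = a.0\{b,c} → --a--▸ m9
  m8 = 0 | 0 → stopped
  m9 = 0\{b,c} → stopped
LTS(Q): 9 reachable states
  n0 = c.a.a.0\{b,c} + (a.(a.0 | a.0) + b.(0 | 0 | 0)) → --a--▸ n1, --b--▸ n2, --c--▸ n3
  n1 = a.0 | a.0 → --a--▸ n4, --a--▸ n5
  n2 = 0 | 0 | 0 → stopped
  n3 = a.a.0\{b,c} → --a--▸ n6
  n4 = 0 | a.0 → --a--▸ n7
  n5 = a.0 | 0 → --a--▸ n7
  n6 = a.0\{b,c} → --a--▸ n8
  n7 = 0 | 0 → stopped
  n8 = 0\{b,c} → stopped
Bisimilarity quotient blocks:
  B0 = {m0}
  B1 = {m2, m4, m5, m7, n4, n5, n6}
  B2 = {m6, m8, m9, n2, n7, n8}
  B3 = {m1, m3, n1, n3}
  B4 = {n0}
m0 ∈ B0, n0 ∈ B4 → different blocks

P ≁ Q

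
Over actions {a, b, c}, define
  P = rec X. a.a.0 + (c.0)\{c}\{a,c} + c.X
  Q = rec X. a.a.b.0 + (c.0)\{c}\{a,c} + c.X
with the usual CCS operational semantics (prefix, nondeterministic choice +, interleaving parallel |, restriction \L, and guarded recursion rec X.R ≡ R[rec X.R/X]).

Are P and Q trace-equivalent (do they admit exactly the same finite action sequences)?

Reachable graph of P (3 states):
  p0 = rec X. a.a.0 + (c.0)\{c}\{a,c} + c.X ⊢ =a=> p1, =c=> p0
  p1 = a.0 ⊢ =a=> p2
  p2 = 0 ⊢ (no moves)
Reachable graph of Q (4 states):
  q0 = rec X. a.a.b.0 + (c.0)\{c}\{a,c} + c.X ⊢ =a=> q1, =c=> q0
  q1 = a.b.0 ⊢ =a=> q2
  q2 = b.0 ⊢ =b=> q3
  q3 = 0 ⊢ (no moves)
Run σ = ⟨aab⟩ on Q: start {q0}
  after a @ step 1: {q1}
  after a @ step 2: {q2}
  after b @ step 3: {q3}
  ✓ Q
Run σ = ⟨aab⟩ on P: start {p0}
  after a @ step 1: {p1}
  after a @ step 2: {p2}
  after b @ step 3: ∅ (P stuck)

traces(P) ≠ traces(Q) — witness ⟨aab⟩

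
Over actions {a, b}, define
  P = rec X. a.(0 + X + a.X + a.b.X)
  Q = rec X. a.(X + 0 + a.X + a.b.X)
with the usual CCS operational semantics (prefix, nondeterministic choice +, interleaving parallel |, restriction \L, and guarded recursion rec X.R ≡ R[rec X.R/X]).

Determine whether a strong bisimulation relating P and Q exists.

LTS(P): 3 reachable states
  p0 = rec X. a.(0 + X + a.X + a.b.X) :: --a--▸ p1
  p1 = 0 + (rec X. a.(0 + X + a.X + a.b.X)) + a.(rec X. a.(0 + X + a.X + a.b.X)) + a.b.(rec X. a.(0 + X + a.X + a.b.X)) :: --a--▸ p0, --a--▸ p1, --a--▸ p2
  p2 = b.(rec X. a.(0 + X + a.X + a.b.X)) :: --b--▸ p0
LTS(Q): 3 reachable states
  q0 = rec X. a.(X + 0 + a.X + a.b.X) :: --a--▸ q1
  q1 = (rec X. a.(X + 0 + a.X + a.b.X)) + 0 + a.(rec X. a.(X + 0 + a.X + a.b.X)) + a.b.(rec X. a.(X + 0 + a.X + a.b.X)) :: --a--▸ q0, --a--▸ q1, --a--▸ q2
  q2 = b.(rec X. a.(X + 0 + a.X + a.b.X)) :: --b--▸ q0
Bisimilarity quotient blocks:
  B0 = {p0, q0}
  B1 = {p1, q1}
  B2 = {p2, q2}
p0 ∈ B0, q0 ∈ B0 → same block

P ~ Q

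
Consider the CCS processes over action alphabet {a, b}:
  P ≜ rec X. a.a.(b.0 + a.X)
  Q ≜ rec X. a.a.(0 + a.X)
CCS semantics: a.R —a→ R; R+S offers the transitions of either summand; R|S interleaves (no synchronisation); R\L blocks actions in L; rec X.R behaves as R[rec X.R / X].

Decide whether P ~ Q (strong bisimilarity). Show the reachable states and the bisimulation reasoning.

P's transition system — 4 states:
  p0 = rec X. a.a.(b.0 + a.X) → —a→ p1
  p1 = a.(b.0 + a.(rec X. a.a.(b.0 + a.X))) → —a→ p2
  p2 = b.0 + a.(rec X. a.a.(b.0 + a.X)) → —a→ p0, —b→ p3
  p3 = 0 → stopped
Q's transition system — 3 states:
  q0 = rec X. a.a.(0 + a.X) → —a→ q1
  q1 = a.(0 + a.(rec X. a.a.(0 + a.X))) → —a→ q2
  q2 = 0 + a.(rec X. a.a.(0 + a.X)) → —a→ q0
Bisimilarity quotient blocks:
  B0 = {p0}
  B1 = {p1}
  B2 = {p2}
  B3 = {p3}
  B4 = {q0, q1, q2}
p0 ∈ B0, q0 ∈ B4 → different blocks

P ≁ Q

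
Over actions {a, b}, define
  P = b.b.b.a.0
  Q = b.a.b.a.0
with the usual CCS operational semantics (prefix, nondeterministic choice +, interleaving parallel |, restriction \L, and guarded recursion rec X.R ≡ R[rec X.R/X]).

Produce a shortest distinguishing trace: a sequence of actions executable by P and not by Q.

bb

P's transition system — 5 states:
  p0 = b.b.b.a.0 :: =b=> p1
  p1 = b.b.a.0 :: =b=> p2
  p2 = b.a.0 :: =b=> p3
  p3 = a.0 :: =a=> p4
  p4 = 0 :: (no moves)
Q's transition system — 5 states:
  q0 = b.a.b.a.0 :: =b=> q1
  q1 = a.b.a.0 :: =a=> q2
  q2 = b.a.0 :: =b=> q3
  q3 = a.0 :: =a=> q4
  q4 = 0 :: (no moves)
Executing bb from P (initial set {p0}):
  after b @ step 1: {p1}
  after b @ step 2: {p2}
  — P admits the full trace.
Executing bb from Q (initial set {q0}):
  after b @ step 1: {q1}
  after b @ step 2: ∅  — Q cannot continue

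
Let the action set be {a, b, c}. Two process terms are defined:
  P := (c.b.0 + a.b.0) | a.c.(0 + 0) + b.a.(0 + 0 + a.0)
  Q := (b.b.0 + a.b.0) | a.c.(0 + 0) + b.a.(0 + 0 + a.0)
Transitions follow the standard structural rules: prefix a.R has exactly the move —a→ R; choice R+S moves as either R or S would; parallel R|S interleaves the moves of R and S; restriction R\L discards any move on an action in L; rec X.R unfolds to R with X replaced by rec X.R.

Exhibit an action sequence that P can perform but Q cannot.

LTS(P): 12 reachable states
  u0 = (c.b.0 + a.b.0) | a.c.(0 + 0) + b.a.(0 + 0 + a.0) | —a→ u1, —a→ u2, —b→ u3, —c→ u2
  u1 = (c.b.0 + a.b.0) | c.(0 + 0) | —a→ u4, —c→ u4, —c→ u5
  u2 = b.0 | a.c.(0 + 0) | —a→ u4, —b→ u6
  u3 = a.(0 + 0 + a.0) | —a→ u7
  u4 = b.0 | c.(0 + 0) | —b→ u8, —c→ u9
  u5 = (c.b.0 + a.b.0) | (0 + 0) | —a→ u9, —c→ u9
  u6 = 0 | a.c.(0 + 0) | —a→ u8
  u7 = 0 + 0 + a.0 | —a→ u10
  u8 = 0 | c.(0 + 0) | —c→ u11
  u9 = b.0 | (0 + 0) | —b→ u11
  u10 = 0 | ·
  u11 = 0 | (0 + 0) | ·
LTS(Q): 12 reachable states
  v0 = (b.b.0 + a.b.0) | a.c.(0 + 0) + b.a.(0 + 0 + a.0) | —a→ v1, —a→ v2, —b→ v2, —b→ v3
  v1 = (b.b.0 + a.b.0) | c.(0 + 0) | —a→ v4, —b→ v4, —c→ v5
  v2 = b.0 | a.c.(0 + 0) | —a→ v4, —b→ v6
  v3 = a.(0 + 0 + a.0) | —a→ v7
  v4 = b.0 | c.(0 + 0) | —b→ v8, —c→ v9
  v5 = (b.b.0 + a.b.0) | (0 + 0) | —a→ v9, —b→ v9
  v6 = 0 | a.c.(0 + 0) | —a→ v8
  v7 = 0 + 0 + a.0 | —a→ v10
  v8 = 0 | c.(0 + 0) | —c→ v11
  v9 = b.0 | (0 + 0) | —b→ v11
  v10 = 0 | ·
  v11 = 0 | (0 + 0) | ·
Trace ⟨c⟩ through P, begin at {u0}:
  [1] c ⇒ {u2}
  P completes σ.
Trace ⟨c⟩ through Q, begin at {v0}:
  [1] c ⇒ ∅ (Q stuck)

c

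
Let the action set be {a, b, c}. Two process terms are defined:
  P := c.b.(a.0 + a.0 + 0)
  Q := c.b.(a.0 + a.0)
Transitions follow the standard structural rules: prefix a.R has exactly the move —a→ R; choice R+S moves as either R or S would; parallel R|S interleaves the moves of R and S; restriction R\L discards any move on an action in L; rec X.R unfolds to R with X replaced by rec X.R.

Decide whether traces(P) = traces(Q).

P's transition system — 4 states:
  m0 = c.b.(a.0 + a.0 + 0) has moves -c-> m1
  m1 = b.(a.0 + a.0 + 0) has moves -b-> m2
  m2 = a.0 + a.0 + 0 has moves -a-> m3
  m3 = 0 has moves (no moves)
Q's transition system — 4 states:
  n0 = c.b.(a.0 + a.0) has moves -c-> n1
  n1 = b.(a.0 + a.0) has moves -b-> n2
  n2 = a.0 + a.0 has moves -a-> n3
  n3 = 0 has moves (no moves)
Bisimilarity quotient blocks:
  B0 = {m0, n0}
  B1 = {m1, n1}
  B2 = {m2, n2}
  B3 = {m3, n3}
m0 ∈ B0, n0 ∈ B0 → same block
Bisimilar ⇒ trace-equivalent.

traces(P) = traces(Q)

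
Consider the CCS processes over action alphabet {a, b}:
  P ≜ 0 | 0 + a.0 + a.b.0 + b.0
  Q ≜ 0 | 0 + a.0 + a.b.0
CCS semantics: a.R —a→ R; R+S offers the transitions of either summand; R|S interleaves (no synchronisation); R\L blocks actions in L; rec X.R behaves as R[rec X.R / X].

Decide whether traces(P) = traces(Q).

traces(P) ≠ traces(Q) — witness ⟨b⟩

LTS(P): 3 reachable states
  u0 = 0 | 0 + a.0 + a.b.0 + b.0 :: --a--▸ u1, --a--▸ u2, --b--▸ u1
  u1 = 0 :: stopped
  u2 = b.0 :: --b--▸ u1
LTS(Q): 3 reachable states
  v0 = 0 | 0 + a.0 + a.b.0 :: --a--▸ v1, --a--▸ v2
  v1 = 0 :: stopped
  v2 = b.0 :: --b--▸ v1
Trace ⟨b⟩ through P, begin at {u0}:
  after b @ step 1: {u1}
  P completes σ.
Trace ⟨b⟩ through Q, begin at {v0}:
  after b @ step 1: no successor for Q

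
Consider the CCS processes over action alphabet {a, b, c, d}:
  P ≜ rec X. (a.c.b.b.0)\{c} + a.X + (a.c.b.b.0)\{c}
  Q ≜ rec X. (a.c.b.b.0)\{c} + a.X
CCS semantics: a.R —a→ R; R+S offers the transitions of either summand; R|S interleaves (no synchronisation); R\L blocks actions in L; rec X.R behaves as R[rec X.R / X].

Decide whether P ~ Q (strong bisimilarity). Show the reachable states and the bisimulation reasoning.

Reachable graph of P (2 states):
  s0 = rec X. (a.c.b.b.0)\{c} + a.X + (a.c.b.b.0)\{c} → --a--▸ s0, --a--▸ s1
  s1 = (c.b.b.0)\{c} → ·
Reachable graph of Q (2 states):
  t0 = rec X. (a.c.b.b.0)\{c} + a.X → --a--▸ t0, --a--▸ t1
  t1 = (c.b.b.0)\{c} → ·
Coarsest stable partition (strong bisimilarity classes):
  B0 = {s0, t0}
  B1 = {s1, t1}
s0 ∈ B0, t0 ∈ B0 → same block

YES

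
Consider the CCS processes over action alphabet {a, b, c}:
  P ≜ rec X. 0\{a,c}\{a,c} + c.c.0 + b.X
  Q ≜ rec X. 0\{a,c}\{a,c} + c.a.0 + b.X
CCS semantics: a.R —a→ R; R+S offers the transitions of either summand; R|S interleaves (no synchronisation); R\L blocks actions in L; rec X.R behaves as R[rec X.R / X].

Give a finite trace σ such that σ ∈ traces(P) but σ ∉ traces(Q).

cc

LTS(P): 3 reachable states
  p0 = rec X. 0\{a,c}\{a,c} + c.c.0 + b.X ⊢ =b=> p0, =c=> p1
  p1 = c.0 ⊢ =c=> p2
  p2 = 0 ⊢ ∅
LTS(Q): 3 reachable states
  q0 = rec X. 0\{a,c}\{a,c} + c.a.0 + b.X ⊢ =b=> q0, =c=> q1
  q1 = a.0 ⊢ =a=> q2
  q2 = 0 ⊢ ∅
Executing cc from P (initial set {p0}):
  after c @ step 1: {p1}
  after c @ step 2: {p2}
  — P admits the full trace.
Executing cc from Q (initial set {q0}):
  after c @ step 1: {q1}
  after c @ step 2: ∅  — Q cannot continue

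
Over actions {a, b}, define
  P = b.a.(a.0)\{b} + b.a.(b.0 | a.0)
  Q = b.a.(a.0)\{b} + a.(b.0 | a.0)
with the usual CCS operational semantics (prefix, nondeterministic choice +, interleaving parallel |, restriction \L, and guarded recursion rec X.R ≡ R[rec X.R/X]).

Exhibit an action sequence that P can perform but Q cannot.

bab

LTS(P): 9 reachable states
  p0 = b.a.(a.0)\{b} + b.a.(b.0 | a.0) has moves --b--▸ p1, --b--▸ p2
  p1 = a.(a.0)\{b} has moves --a--▸ p3
  p2 = a.(b.0 | a.0) has moves --a--▸ p4
  p3 = (a.0)\{b} has moves --a--▸ p5
  p4 = b.0 | a.0 has moves --a--▸ p6, --b--▸ p7
  p5 = 0\{b} has moves ·
  p6 = b.0 | 0 has moves --b--▸ p8
  p7 = 0 | a.0 has moves --a--▸ p8
  p8 = 0 | 0 has moves ·
LTS(Q): 8 reachable states
  q0 = b.a.(a.0)\{b} + a.(b.0 | a.0) has moves --a--▸ q1, --b--▸ q2
  q1 = b.0 | a.0 has moves --a--▸ q3, --b--▸ q4
  q2 = a.(a.0)\{b} has moves --a--▸ q5
  q3 = b.0 | 0 has moves --b--▸ q6
  q4 = 0 | a.0 has moves --a--▸ q6
  q5 = (a.0)\{b} has moves --a--▸ q7
  q6 = 0 | 0 has moves ·
  q7 = 0\{b} has moves ·
Run σ = ⟨bab⟩ on P: start {p0}
  [1] b ⇒ {p1, p2}
  [2] a ⇒ {p3, p4}
  [3] b ⇒ {p7}
  ✓ P
Run σ = ⟨bab⟩ on Q: start {q0}
  [1] b ⇒ {q2}
  [2] a ⇒ {q5}
  [3] b ⇒ no successor for Q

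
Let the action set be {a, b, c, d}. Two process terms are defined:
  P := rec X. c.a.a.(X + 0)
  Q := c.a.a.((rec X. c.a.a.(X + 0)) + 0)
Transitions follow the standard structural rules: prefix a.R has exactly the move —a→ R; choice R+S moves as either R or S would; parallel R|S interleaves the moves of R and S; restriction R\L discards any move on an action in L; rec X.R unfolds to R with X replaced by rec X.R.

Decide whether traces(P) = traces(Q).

Reachable graph of P (4 states):
  p0 = rec X. c.a.a.(X + 0) → ··c··> p1
  p1 = a.a.((rec X. c.a.a.(X + 0)) + 0) → ··a··> p2
  p2 = a.((rec X. c.a.a.(X + 0)) + 0) → ··a··> p3
  p3 = (rec X. c.a.a.(X + 0)) + 0 → ··c··> p1
Reachable graph of Q (4 states):
  q0 = c.a.a.((rec X. c.a.a.(X + 0)) + 0) → ··c··> q1
  q1 = a.a.((rec X. c.a.a.(X + 0)) + 0) → ··a··> q2
  q2 = a.((rec X. c.a.a.(X + 0)) + 0) → ··a··> q3
  q3 = (rec X. c.a.a.(X + 0)) + 0 → ··c··> q1
Bisimilarity quotient blocks:
  B0 = {p0, p3, q0, q3}
  B1 = {p1, q1}
  B2 = {p2, q2}
p0 ∈ B0, q0 ∈ B0 → same block
Bisimilar ⇒ trace-equivalent.

trace-equivalent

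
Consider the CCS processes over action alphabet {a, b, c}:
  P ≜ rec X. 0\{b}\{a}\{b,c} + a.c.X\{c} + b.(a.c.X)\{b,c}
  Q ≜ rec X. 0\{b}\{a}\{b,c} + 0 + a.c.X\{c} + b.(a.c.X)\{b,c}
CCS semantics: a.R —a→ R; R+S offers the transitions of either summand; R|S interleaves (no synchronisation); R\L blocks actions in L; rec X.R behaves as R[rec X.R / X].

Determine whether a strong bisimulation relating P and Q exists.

LTS(P): 8 reachable states
  u0 = rec X. 0\{b}\{a}\{b,c} + a.c.X\{c} + b.(a.c.X)\{b,c} → --a--▸ u1, --b--▸ u2
  u1 = c.(rec X. 0\{b}\{a}\{b,c} + a.c.X\{c} + b.(a.c.X)\{b,c})\{c} → --c--▸ u3
  u2 = (a.c.(rec X. 0\{b}\{a}\{b,c} + a.c.X\{c} + b.(a.c.X)\{b,c}))\{b,c} → --a--▸ u4
  u3 = (rec X. 0\{b}\{a}\{b,c} + a.c.X\{c} + b.(a.c.X)\{b,c})\{c} → --a--▸ u5, --b--▸ u6
  u4 = (c.(rec X. 0\{b}\{a}\{b,c} + a.c.X\{c} + b.(a.c.X)\{b,c}))\{b,c} → deadlocked
  u5 = (c.(rec X. 0\{b}\{a}\{b,c} + a.c.X\{c} + b.(a.c.X)\{b,c})\{c})\{c} → deadlocked
  u6 = (a.c.(rec X. 0\{b}\{a}\{b,c} + a.c.X\{c} + b.(a.c.X)\{b,c}))\{b,c}\{c} → --a--▸ u7
  u7 = (c.(rec X. 0\{b}\{a}\{b,c} + a.c.X\{c} + b.(a.c.X)\{b,c}))\{b,c}\{c} → deadlocked
LTS(Q): 8 reachable states
  v0 = rec X. 0\{b}\{a}\{b,c} + 0 + a.c.X\{c} + b.(a.c.X)\{b,c} → --a--▸ v1, --b--▸ v2
  v1 = c.(rec X. 0\{b}\{a}\{b,c} + 0 + a.c.X\{c} + b.(a.c.X)\{b,c})\{c} → --c--▸ v3
  v2 = (a.c.(rec X. 0\{b}\{a}\{b,c} + 0 + a.c.X\{c} + b.(a.c.X)\{b,c}))\{b,c} → --a--▸ v4
  v3 = (rec X. 0\{b}\{a}\{b,c} + 0 + a.c.X\{c} + b.(a.c.X)\{b,c})\{c} → --a--▸ v5, --b--▸ v6
  v4 = (c.(rec X. 0\{b}\{a}\{b,c} + 0 + a.c.X\{c} + b.(a.c.X)\{b,c}))\{b,c} → deadlocked
  v5 = (c.(rec X. 0\{b}\{a}\{b,c} + 0 + a.c.X\{c} + b.(a.c.X)\{b,c})\{c})\{c} → deadlocked
  v6 = (a.c.(rec X. 0\{b}\{a}\{b,c} + 0 + a.c.X\{c} + b.(a.c.X)\{b,c}))\{b,c}\{c} → --a--▸ v7
  v7 = (c.(rec X. 0\{b}\{a}\{b,c} + 0 + a.c.X\{c} + b.(a.c.X)\{b,c}))\{b,c}\{c} → deadlocked
Partition-refinement fixed point:
  B0 = {u0, v0}
  B1 = {u1, v1}
  B2 = {u3, v3}
  B3 = {u4, u5, u7, v4, v5, v7}
  B4 = {u2, u6, v2, v6}
u0 ∈ B0, v0 ∈ B0 → same block

YES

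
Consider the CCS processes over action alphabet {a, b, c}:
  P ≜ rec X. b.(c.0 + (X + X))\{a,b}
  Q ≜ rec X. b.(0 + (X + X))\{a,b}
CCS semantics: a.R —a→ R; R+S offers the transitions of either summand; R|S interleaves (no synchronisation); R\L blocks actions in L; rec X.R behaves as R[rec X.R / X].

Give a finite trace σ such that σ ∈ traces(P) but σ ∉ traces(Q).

P's transition system — 3 states:
  m0 = rec X. b.(c.0 + (X + X))\{a,b} | --b--▸ m1
  m1 = (c.0 + ((rec X. b.(c.0 + (X + X))\{a,b}) + (rec X. b.(c.0 + (X + X))\{a,b})))\{a,b} | --c--▸ m2
  m2 = 0\{a,b} | stopped
Q's transition system — 2 states:
  n0 = rec X. b.(0 + (X + X))\{a,b} | --b--▸ n1
  n1 = (0 + ((rec X. b.(0 + (X + X))\{a,b}) + (rec X. b.(0 + (X + X))\{a,b})))\{a,b} | stopped
Trace ⟨bc⟩ through P, begin at {m0}:
  [1] b ⇒ {m1}
  [2] c ⇒ {m2}
  ✓ P
Trace ⟨bc⟩ through Q, begin at {n0}:
  [1] b ⇒ {n1}
  [2] c ⇒ ∅  — Q cannot continue

bc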